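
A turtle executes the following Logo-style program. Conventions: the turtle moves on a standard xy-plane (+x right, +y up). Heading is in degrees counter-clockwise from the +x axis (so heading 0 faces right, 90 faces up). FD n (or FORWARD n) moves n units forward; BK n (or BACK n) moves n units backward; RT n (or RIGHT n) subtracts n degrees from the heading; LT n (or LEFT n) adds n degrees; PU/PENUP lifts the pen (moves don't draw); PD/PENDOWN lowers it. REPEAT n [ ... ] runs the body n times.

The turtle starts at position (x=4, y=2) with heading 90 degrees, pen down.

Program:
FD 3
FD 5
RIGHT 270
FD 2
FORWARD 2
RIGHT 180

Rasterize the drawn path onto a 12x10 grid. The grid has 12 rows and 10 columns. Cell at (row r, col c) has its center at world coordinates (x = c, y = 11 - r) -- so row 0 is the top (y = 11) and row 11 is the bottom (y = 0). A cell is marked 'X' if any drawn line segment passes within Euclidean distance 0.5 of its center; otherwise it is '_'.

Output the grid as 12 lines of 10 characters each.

Answer: __________
XXXXX_____
____X_____
____X_____
____X_____
____X_____
____X_____
____X_____
____X_____
____X_____
__________
__________

Derivation:
Segment 0: (4,2) -> (4,5)
Segment 1: (4,5) -> (4,10)
Segment 2: (4,10) -> (2,10)
Segment 3: (2,10) -> (0,10)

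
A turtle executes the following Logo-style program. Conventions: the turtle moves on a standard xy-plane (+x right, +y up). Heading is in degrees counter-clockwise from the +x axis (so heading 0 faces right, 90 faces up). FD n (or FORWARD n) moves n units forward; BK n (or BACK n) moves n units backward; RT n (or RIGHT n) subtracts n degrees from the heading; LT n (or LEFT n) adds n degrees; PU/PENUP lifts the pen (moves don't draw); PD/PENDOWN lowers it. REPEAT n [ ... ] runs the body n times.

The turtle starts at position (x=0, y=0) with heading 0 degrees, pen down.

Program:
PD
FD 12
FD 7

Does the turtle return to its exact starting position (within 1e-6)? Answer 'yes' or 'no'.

Answer: no

Derivation:
Executing turtle program step by step:
Start: pos=(0,0), heading=0, pen down
PD: pen down
FD 12: (0,0) -> (12,0) [heading=0, draw]
FD 7: (12,0) -> (19,0) [heading=0, draw]
Final: pos=(19,0), heading=0, 2 segment(s) drawn

Start position: (0, 0)
Final position: (19, 0)
Distance = 19; >= 1e-6 -> NOT closed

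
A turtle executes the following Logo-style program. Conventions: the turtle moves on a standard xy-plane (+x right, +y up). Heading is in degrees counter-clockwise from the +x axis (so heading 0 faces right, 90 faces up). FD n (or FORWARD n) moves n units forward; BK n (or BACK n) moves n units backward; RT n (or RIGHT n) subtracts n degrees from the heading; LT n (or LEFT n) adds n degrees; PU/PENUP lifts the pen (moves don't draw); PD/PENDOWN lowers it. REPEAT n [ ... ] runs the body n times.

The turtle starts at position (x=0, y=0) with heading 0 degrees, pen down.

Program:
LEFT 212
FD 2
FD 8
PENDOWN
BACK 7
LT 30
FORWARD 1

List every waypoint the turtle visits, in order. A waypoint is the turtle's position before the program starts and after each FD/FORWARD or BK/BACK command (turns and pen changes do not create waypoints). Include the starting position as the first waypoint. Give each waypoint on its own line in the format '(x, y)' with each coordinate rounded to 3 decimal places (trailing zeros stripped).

Executing turtle program step by step:
Start: pos=(0,0), heading=0, pen down
LT 212: heading 0 -> 212
FD 2: (0,0) -> (-1.696,-1.06) [heading=212, draw]
FD 8: (-1.696,-1.06) -> (-8.48,-5.299) [heading=212, draw]
PD: pen down
BK 7: (-8.48,-5.299) -> (-2.544,-1.59) [heading=212, draw]
LT 30: heading 212 -> 242
FD 1: (-2.544,-1.59) -> (-3.014,-2.473) [heading=242, draw]
Final: pos=(-3.014,-2.473), heading=242, 4 segment(s) drawn
Waypoints (5 total):
(0, 0)
(-1.696, -1.06)
(-8.48, -5.299)
(-2.544, -1.59)
(-3.014, -2.473)

Answer: (0, 0)
(-1.696, -1.06)
(-8.48, -5.299)
(-2.544, -1.59)
(-3.014, -2.473)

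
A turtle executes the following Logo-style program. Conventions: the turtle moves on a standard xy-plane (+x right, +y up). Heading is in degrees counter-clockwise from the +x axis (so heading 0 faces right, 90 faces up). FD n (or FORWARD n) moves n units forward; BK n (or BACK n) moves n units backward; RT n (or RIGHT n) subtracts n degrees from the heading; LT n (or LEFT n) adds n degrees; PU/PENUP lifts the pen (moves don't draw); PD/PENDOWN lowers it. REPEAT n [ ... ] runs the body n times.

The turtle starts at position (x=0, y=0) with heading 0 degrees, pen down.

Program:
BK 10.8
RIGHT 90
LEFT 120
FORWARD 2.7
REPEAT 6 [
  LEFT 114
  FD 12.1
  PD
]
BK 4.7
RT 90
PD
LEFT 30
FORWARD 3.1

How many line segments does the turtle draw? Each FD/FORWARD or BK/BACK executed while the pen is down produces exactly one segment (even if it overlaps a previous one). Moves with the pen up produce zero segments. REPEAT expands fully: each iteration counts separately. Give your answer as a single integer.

Answer: 10

Derivation:
Executing turtle program step by step:
Start: pos=(0,0), heading=0, pen down
BK 10.8: (0,0) -> (-10.8,0) [heading=0, draw]
RT 90: heading 0 -> 270
LT 120: heading 270 -> 30
FD 2.7: (-10.8,0) -> (-8.462,1.35) [heading=30, draw]
REPEAT 6 [
  -- iteration 1/6 --
  LT 114: heading 30 -> 144
  FD 12.1: (-8.462,1.35) -> (-18.251,8.462) [heading=144, draw]
  PD: pen down
  -- iteration 2/6 --
  LT 114: heading 144 -> 258
  FD 12.1: (-18.251,8.462) -> (-20.767,-3.373) [heading=258, draw]
  PD: pen down
  -- iteration 3/6 --
  LT 114: heading 258 -> 12
  FD 12.1: (-20.767,-3.373) -> (-8.931,-0.858) [heading=12, draw]
  PD: pen down
  -- iteration 4/6 --
  LT 114: heading 12 -> 126
  FD 12.1: (-8.931,-0.858) -> (-16.043,8.931) [heading=126, draw]
  PD: pen down
  -- iteration 5/6 --
  LT 114: heading 126 -> 240
  FD 12.1: (-16.043,8.931) -> (-22.093,-1.547) [heading=240, draw]
  PD: pen down
  -- iteration 6/6 --
  LT 114: heading 240 -> 354
  FD 12.1: (-22.093,-1.547) -> (-10.059,-2.812) [heading=354, draw]
  PD: pen down
]
BK 4.7: (-10.059,-2.812) -> (-14.734,-2.321) [heading=354, draw]
RT 90: heading 354 -> 264
PD: pen down
LT 30: heading 264 -> 294
FD 3.1: (-14.734,-2.321) -> (-13.473,-5.153) [heading=294, draw]
Final: pos=(-13.473,-5.153), heading=294, 10 segment(s) drawn
Segments drawn: 10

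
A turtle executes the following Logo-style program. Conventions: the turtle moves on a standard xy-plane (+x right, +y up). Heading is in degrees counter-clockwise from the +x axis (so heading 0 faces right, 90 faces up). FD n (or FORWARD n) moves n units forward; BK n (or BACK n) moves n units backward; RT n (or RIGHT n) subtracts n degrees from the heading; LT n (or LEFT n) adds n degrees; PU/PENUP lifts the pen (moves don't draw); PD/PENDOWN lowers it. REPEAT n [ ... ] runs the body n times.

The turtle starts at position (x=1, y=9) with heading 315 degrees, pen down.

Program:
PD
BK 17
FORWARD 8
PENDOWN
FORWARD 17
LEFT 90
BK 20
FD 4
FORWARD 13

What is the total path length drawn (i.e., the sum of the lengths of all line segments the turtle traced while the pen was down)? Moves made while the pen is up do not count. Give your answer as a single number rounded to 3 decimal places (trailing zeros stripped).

Executing turtle program step by step:
Start: pos=(1,9), heading=315, pen down
PD: pen down
BK 17: (1,9) -> (-11.021,21.021) [heading=315, draw]
FD 8: (-11.021,21.021) -> (-5.364,15.364) [heading=315, draw]
PD: pen down
FD 17: (-5.364,15.364) -> (6.657,3.343) [heading=315, draw]
LT 90: heading 315 -> 45
BK 20: (6.657,3.343) -> (-7.485,-10.799) [heading=45, draw]
FD 4: (-7.485,-10.799) -> (-4.657,-7.971) [heading=45, draw]
FD 13: (-4.657,-7.971) -> (4.536,1.222) [heading=45, draw]
Final: pos=(4.536,1.222), heading=45, 6 segment(s) drawn

Segment lengths:
  seg 1: (1,9) -> (-11.021,21.021), length = 17
  seg 2: (-11.021,21.021) -> (-5.364,15.364), length = 8
  seg 3: (-5.364,15.364) -> (6.657,3.343), length = 17
  seg 4: (6.657,3.343) -> (-7.485,-10.799), length = 20
  seg 5: (-7.485,-10.799) -> (-4.657,-7.971), length = 4
  seg 6: (-4.657,-7.971) -> (4.536,1.222), length = 13
Total = 79

Answer: 79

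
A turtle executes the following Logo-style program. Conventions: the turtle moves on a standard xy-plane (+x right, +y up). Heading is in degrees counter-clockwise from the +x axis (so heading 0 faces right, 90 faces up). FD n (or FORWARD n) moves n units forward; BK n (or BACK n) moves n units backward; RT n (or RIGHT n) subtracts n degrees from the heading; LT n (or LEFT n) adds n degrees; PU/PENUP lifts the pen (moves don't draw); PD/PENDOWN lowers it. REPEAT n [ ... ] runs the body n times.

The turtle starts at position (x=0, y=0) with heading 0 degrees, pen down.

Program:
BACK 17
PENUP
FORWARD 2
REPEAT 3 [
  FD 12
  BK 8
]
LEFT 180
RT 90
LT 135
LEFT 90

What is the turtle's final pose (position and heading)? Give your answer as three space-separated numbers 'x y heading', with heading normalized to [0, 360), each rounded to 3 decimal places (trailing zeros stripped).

Answer: -3 0 315

Derivation:
Executing turtle program step by step:
Start: pos=(0,0), heading=0, pen down
BK 17: (0,0) -> (-17,0) [heading=0, draw]
PU: pen up
FD 2: (-17,0) -> (-15,0) [heading=0, move]
REPEAT 3 [
  -- iteration 1/3 --
  FD 12: (-15,0) -> (-3,0) [heading=0, move]
  BK 8: (-3,0) -> (-11,0) [heading=0, move]
  -- iteration 2/3 --
  FD 12: (-11,0) -> (1,0) [heading=0, move]
  BK 8: (1,0) -> (-7,0) [heading=0, move]
  -- iteration 3/3 --
  FD 12: (-7,0) -> (5,0) [heading=0, move]
  BK 8: (5,0) -> (-3,0) [heading=0, move]
]
LT 180: heading 0 -> 180
RT 90: heading 180 -> 90
LT 135: heading 90 -> 225
LT 90: heading 225 -> 315
Final: pos=(-3,0), heading=315, 1 segment(s) drawn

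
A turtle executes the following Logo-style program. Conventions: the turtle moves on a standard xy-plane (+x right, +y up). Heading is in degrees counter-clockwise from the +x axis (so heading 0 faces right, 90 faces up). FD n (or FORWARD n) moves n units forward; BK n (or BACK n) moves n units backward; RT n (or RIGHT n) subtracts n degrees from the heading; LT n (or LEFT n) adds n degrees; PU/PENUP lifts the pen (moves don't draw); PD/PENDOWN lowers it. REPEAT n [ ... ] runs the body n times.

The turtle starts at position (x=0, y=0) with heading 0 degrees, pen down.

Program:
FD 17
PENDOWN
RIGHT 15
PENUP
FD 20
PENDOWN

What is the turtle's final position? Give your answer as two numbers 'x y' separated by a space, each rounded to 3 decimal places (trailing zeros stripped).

Answer: 36.319 -5.176

Derivation:
Executing turtle program step by step:
Start: pos=(0,0), heading=0, pen down
FD 17: (0,0) -> (17,0) [heading=0, draw]
PD: pen down
RT 15: heading 0 -> 345
PU: pen up
FD 20: (17,0) -> (36.319,-5.176) [heading=345, move]
PD: pen down
Final: pos=(36.319,-5.176), heading=345, 1 segment(s) drawn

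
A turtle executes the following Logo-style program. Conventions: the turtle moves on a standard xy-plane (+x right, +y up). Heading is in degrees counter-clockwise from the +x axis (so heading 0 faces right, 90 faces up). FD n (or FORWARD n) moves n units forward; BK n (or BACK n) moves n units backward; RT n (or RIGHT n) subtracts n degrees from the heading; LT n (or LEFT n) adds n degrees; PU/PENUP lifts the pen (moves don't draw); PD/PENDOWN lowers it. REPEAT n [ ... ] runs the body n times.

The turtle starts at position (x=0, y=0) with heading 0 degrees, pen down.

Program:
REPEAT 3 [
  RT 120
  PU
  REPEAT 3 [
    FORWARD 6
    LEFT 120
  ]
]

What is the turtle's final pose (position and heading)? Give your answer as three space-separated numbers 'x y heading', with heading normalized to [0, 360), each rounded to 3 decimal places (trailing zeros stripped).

Answer: 0 0 0

Derivation:
Executing turtle program step by step:
Start: pos=(0,0), heading=0, pen down
REPEAT 3 [
  -- iteration 1/3 --
  RT 120: heading 0 -> 240
  PU: pen up
  REPEAT 3 [
    -- iteration 1/3 --
    FD 6: (0,0) -> (-3,-5.196) [heading=240, move]
    LT 120: heading 240 -> 0
    -- iteration 2/3 --
    FD 6: (-3,-5.196) -> (3,-5.196) [heading=0, move]
    LT 120: heading 0 -> 120
    -- iteration 3/3 --
    FD 6: (3,-5.196) -> (0,0) [heading=120, move]
    LT 120: heading 120 -> 240
  ]
  -- iteration 2/3 --
  RT 120: heading 240 -> 120
  PU: pen up
  REPEAT 3 [
    -- iteration 1/3 --
    FD 6: (0,0) -> (-3,5.196) [heading=120, move]
    LT 120: heading 120 -> 240
    -- iteration 2/3 --
    FD 6: (-3,5.196) -> (-6,0) [heading=240, move]
    LT 120: heading 240 -> 0
    -- iteration 3/3 --
    FD 6: (-6,0) -> (0,0) [heading=0, move]
    LT 120: heading 0 -> 120
  ]
  -- iteration 3/3 --
  RT 120: heading 120 -> 0
  PU: pen up
  REPEAT 3 [
    -- iteration 1/3 --
    FD 6: (0,0) -> (6,0) [heading=0, move]
    LT 120: heading 0 -> 120
    -- iteration 2/3 --
    FD 6: (6,0) -> (3,5.196) [heading=120, move]
    LT 120: heading 120 -> 240
    -- iteration 3/3 --
    FD 6: (3,5.196) -> (0,0) [heading=240, move]
    LT 120: heading 240 -> 0
  ]
]
Final: pos=(0,0), heading=0, 0 segment(s) drawn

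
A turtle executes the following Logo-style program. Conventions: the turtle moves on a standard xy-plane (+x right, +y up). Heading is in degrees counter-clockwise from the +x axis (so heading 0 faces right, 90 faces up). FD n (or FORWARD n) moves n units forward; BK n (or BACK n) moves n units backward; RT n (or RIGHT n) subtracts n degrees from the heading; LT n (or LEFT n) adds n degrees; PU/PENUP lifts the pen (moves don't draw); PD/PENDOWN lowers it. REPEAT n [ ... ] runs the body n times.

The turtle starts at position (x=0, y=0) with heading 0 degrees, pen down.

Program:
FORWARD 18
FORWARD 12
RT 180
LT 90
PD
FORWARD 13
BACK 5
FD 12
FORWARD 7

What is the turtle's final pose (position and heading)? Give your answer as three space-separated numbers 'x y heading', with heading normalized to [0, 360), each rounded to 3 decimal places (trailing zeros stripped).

Answer: 30 -27 270

Derivation:
Executing turtle program step by step:
Start: pos=(0,0), heading=0, pen down
FD 18: (0,0) -> (18,0) [heading=0, draw]
FD 12: (18,0) -> (30,0) [heading=0, draw]
RT 180: heading 0 -> 180
LT 90: heading 180 -> 270
PD: pen down
FD 13: (30,0) -> (30,-13) [heading=270, draw]
BK 5: (30,-13) -> (30,-8) [heading=270, draw]
FD 12: (30,-8) -> (30,-20) [heading=270, draw]
FD 7: (30,-20) -> (30,-27) [heading=270, draw]
Final: pos=(30,-27), heading=270, 6 segment(s) drawn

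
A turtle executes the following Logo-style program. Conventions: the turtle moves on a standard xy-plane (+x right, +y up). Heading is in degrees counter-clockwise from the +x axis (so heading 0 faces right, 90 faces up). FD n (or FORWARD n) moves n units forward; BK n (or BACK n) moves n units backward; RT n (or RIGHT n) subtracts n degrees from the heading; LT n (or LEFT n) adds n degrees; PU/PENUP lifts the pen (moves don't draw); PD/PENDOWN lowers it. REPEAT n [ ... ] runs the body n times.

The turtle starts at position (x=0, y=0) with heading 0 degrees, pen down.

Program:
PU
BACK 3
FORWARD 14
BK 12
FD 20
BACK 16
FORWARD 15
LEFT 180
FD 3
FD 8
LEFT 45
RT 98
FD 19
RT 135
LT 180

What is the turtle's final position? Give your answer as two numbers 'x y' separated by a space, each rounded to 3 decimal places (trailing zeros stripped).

Answer: -4.434 15.174

Derivation:
Executing turtle program step by step:
Start: pos=(0,0), heading=0, pen down
PU: pen up
BK 3: (0,0) -> (-3,0) [heading=0, move]
FD 14: (-3,0) -> (11,0) [heading=0, move]
BK 12: (11,0) -> (-1,0) [heading=0, move]
FD 20: (-1,0) -> (19,0) [heading=0, move]
BK 16: (19,0) -> (3,0) [heading=0, move]
FD 15: (3,0) -> (18,0) [heading=0, move]
LT 180: heading 0 -> 180
FD 3: (18,0) -> (15,0) [heading=180, move]
FD 8: (15,0) -> (7,0) [heading=180, move]
LT 45: heading 180 -> 225
RT 98: heading 225 -> 127
FD 19: (7,0) -> (-4.434,15.174) [heading=127, move]
RT 135: heading 127 -> 352
LT 180: heading 352 -> 172
Final: pos=(-4.434,15.174), heading=172, 0 segment(s) drawn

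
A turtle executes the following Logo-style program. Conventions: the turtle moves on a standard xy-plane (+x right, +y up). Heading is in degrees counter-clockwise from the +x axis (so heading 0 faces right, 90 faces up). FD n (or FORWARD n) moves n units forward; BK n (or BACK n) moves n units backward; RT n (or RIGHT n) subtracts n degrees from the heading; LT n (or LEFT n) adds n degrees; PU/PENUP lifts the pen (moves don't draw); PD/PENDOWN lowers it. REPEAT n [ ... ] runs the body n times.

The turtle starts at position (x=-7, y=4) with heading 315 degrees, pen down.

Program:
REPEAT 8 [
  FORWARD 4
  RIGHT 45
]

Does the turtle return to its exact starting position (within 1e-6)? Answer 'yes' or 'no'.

Executing turtle program step by step:
Start: pos=(-7,4), heading=315, pen down
REPEAT 8 [
  -- iteration 1/8 --
  FD 4: (-7,4) -> (-4.172,1.172) [heading=315, draw]
  RT 45: heading 315 -> 270
  -- iteration 2/8 --
  FD 4: (-4.172,1.172) -> (-4.172,-2.828) [heading=270, draw]
  RT 45: heading 270 -> 225
  -- iteration 3/8 --
  FD 4: (-4.172,-2.828) -> (-7,-5.657) [heading=225, draw]
  RT 45: heading 225 -> 180
  -- iteration 4/8 --
  FD 4: (-7,-5.657) -> (-11,-5.657) [heading=180, draw]
  RT 45: heading 180 -> 135
  -- iteration 5/8 --
  FD 4: (-11,-5.657) -> (-13.828,-2.828) [heading=135, draw]
  RT 45: heading 135 -> 90
  -- iteration 6/8 --
  FD 4: (-13.828,-2.828) -> (-13.828,1.172) [heading=90, draw]
  RT 45: heading 90 -> 45
  -- iteration 7/8 --
  FD 4: (-13.828,1.172) -> (-11,4) [heading=45, draw]
  RT 45: heading 45 -> 0
  -- iteration 8/8 --
  FD 4: (-11,4) -> (-7,4) [heading=0, draw]
  RT 45: heading 0 -> 315
]
Final: pos=(-7,4), heading=315, 8 segment(s) drawn

Start position: (-7, 4)
Final position: (-7, 4)
Distance = 0; < 1e-6 -> CLOSED

Answer: yes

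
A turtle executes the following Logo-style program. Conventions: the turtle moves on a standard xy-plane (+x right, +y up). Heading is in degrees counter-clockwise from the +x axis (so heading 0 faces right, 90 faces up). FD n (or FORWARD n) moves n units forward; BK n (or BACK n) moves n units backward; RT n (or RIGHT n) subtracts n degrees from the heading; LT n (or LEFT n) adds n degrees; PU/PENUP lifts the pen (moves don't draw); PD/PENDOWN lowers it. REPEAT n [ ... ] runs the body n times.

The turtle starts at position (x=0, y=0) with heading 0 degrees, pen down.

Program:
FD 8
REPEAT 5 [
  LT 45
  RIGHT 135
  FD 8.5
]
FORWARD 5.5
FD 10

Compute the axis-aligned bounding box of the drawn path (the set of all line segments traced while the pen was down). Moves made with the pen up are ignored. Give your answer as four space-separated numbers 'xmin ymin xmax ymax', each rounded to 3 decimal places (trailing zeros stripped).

Answer: -0.5 -24 8 0

Derivation:
Executing turtle program step by step:
Start: pos=(0,0), heading=0, pen down
FD 8: (0,0) -> (8,0) [heading=0, draw]
REPEAT 5 [
  -- iteration 1/5 --
  LT 45: heading 0 -> 45
  RT 135: heading 45 -> 270
  FD 8.5: (8,0) -> (8,-8.5) [heading=270, draw]
  -- iteration 2/5 --
  LT 45: heading 270 -> 315
  RT 135: heading 315 -> 180
  FD 8.5: (8,-8.5) -> (-0.5,-8.5) [heading=180, draw]
  -- iteration 3/5 --
  LT 45: heading 180 -> 225
  RT 135: heading 225 -> 90
  FD 8.5: (-0.5,-8.5) -> (-0.5,0) [heading=90, draw]
  -- iteration 4/5 --
  LT 45: heading 90 -> 135
  RT 135: heading 135 -> 0
  FD 8.5: (-0.5,0) -> (8,0) [heading=0, draw]
  -- iteration 5/5 --
  LT 45: heading 0 -> 45
  RT 135: heading 45 -> 270
  FD 8.5: (8,0) -> (8,-8.5) [heading=270, draw]
]
FD 5.5: (8,-8.5) -> (8,-14) [heading=270, draw]
FD 10: (8,-14) -> (8,-24) [heading=270, draw]
Final: pos=(8,-24), heading=270, 8 segment(s) drawn

Segment endpoints: x in {-0.5, -0.5, 0, 8, 8, 8, 8}, y in {-24, -14, -8.5, -8.5, 0, 0, 0}
xmin=-0.5, ymin=-24, xmax=8, ymax=0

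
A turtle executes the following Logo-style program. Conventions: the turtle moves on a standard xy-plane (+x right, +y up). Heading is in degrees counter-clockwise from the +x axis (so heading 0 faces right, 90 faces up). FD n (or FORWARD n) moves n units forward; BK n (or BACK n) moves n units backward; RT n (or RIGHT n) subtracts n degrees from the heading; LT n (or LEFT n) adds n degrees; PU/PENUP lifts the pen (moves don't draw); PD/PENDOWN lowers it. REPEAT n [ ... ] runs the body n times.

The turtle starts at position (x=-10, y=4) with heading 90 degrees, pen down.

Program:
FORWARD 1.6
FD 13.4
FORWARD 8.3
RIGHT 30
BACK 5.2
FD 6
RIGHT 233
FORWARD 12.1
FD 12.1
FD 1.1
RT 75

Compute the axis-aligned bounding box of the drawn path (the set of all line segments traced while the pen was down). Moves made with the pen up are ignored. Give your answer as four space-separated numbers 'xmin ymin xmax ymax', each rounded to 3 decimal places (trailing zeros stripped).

Executing turtle program step by step:
Start: pos=(-10,4), heading=90, pen down
FD 1.6: (-10,4) -> (-10,5.6) [heading=90, draw]
FD 13.4: (-10,5.6) -> (-10,19) [heading=90, draw]
FD 8.3: (-10,19) -> (-10,27.3) [heading=90, draw]
RT 30: heading 90 -> 60
BK 5.2: (-10,27.3) -> (-12.6,22.797) [heading=60, draw]
FD 6: (-12.6,22.797) -> (-9.6,27.993) [heading=60, draw]
RT 233: heading 60 -> 187
FD 12.1: (-9.6,27.993) -> (-21.61,26.518) [heading=187, draw]
FD 12.1: (-21.61,26.518) -> (-33.62,25.044) [heading=187, draw]
FD 1.1: (-33.62,25.044) -> (-34.711,24.91) [heading=187, draw]
RT 75: heading 187 -> 112
Final: pos=(-34.711,24.91), heading=112, 8 segment(s) drawn

Segment endpoints: x in {-34.711, -33.62, -21.61, -12.6, -10, -9.6}, y in {4, 5.6, 19, 22.797, 24.91, 25.044, 26.518, 27.3, 27.993}
xmin=-34.711, ymin=4, xmax=-9.6, ymax=27.993

Answer: -34.711 4 -9.6 27.993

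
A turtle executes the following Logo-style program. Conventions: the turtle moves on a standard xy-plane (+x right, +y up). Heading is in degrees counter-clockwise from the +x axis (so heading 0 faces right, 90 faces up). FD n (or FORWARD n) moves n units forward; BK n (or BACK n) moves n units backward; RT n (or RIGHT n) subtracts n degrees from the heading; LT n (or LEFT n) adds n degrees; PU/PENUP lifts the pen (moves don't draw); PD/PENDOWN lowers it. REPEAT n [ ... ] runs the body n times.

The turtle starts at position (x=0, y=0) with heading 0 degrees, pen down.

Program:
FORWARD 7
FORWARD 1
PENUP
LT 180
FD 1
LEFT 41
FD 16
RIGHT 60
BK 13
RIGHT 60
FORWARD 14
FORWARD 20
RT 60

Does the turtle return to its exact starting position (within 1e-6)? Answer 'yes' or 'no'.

Answer: no

Derivation:
Executing turtle program step by step:
Start: pos=(0,0), heading=0, pen down
FD 7: (0,0) -> (7,0) [heading=0, draw]
FD 1: (7,0) -> (8,0) [heading=0, draw]
PU: pen up
LT 180: heading 0 -> 180
FD 1: (8,0) -> (7,0) [heading=180, move]
LT 41: heading 180 -> 221
FD 16: (7,0) -> (-5.075,-10.497) [heading=221, move]
RT 60: heading 221 -> 161
BK 13: (-5.075,-10.497) -> (7.216,-14.729) [heading=161, move]
RT 60: heading 161 -> 101
FD 14: (7.216,-14.729) -> (4.545,-0.987) [heading=101, move]
FD 20: (4.545,-0.987) -> (0.729,18.646) [heading=101, move]
RT 60: heading 101 -> 41
Final: pos=(0.729,18.646), heading=41, 2 segment(s) drawn

Start position: (0, 0)
Final position: (0.729, 18.646)
Distance = 18.66; >= 1e-6 -> NOT closed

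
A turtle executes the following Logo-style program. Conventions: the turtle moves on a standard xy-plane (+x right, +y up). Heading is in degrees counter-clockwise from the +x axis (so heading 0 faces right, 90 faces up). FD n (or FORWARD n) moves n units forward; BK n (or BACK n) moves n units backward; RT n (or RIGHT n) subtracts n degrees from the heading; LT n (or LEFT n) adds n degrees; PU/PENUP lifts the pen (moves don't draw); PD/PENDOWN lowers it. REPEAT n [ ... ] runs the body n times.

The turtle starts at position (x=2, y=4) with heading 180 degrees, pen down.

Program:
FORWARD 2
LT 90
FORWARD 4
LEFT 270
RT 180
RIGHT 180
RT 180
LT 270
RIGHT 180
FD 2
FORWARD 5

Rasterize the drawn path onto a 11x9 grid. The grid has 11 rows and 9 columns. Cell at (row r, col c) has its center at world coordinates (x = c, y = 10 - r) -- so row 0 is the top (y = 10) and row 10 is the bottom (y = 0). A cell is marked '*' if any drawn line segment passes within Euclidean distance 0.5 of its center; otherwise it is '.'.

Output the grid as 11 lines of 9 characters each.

Answer: .........
.........
.........
*........
*........
*........
***......
*........
*........
*........
*........

Derivation:
Segment 0: (2,4) -> (0,4)
Segment 1: (0,4) -> (-0,0)
Segment 2: (-0,0) -> (-0,2)
Segment 3: (-0,2) -> (-0,7)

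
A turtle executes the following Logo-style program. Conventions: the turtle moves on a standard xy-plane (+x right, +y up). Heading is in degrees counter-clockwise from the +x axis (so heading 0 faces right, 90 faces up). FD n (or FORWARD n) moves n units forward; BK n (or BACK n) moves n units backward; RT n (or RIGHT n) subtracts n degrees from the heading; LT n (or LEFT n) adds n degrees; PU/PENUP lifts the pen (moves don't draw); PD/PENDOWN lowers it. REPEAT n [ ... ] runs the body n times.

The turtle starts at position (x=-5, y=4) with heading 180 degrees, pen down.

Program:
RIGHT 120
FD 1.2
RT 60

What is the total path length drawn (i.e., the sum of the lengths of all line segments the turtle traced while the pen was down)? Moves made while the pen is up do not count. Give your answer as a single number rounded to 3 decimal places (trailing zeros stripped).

Answer: 1.2

Derivation:
Executing turtle program step by step:
Start: pos=(-5,4), heading=180, pen down
RT 120: heading 180 -> 60
FD 1.2: (-5,4) -> (-4.4,5.039) [heading=60, draw]
RT 60: heading 60 -> 0
Final: pos=(-4.4,5.039), heading=0, 1 segment(s) drawn

Segment lengths:
  seg 1: (-5,4) -> (-4.4,5.039), length = 1.2
Total = 1.2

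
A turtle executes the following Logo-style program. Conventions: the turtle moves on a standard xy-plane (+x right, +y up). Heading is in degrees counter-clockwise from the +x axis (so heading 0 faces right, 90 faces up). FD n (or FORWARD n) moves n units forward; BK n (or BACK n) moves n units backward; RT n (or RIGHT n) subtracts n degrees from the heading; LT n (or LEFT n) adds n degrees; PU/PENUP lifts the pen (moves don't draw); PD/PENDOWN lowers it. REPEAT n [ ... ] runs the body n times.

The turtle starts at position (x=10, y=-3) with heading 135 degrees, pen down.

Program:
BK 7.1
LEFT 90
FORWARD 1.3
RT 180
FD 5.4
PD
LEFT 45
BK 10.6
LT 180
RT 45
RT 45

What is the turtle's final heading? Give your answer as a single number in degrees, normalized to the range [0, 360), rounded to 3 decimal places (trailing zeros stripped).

Answer: 180

Derivation:
Executing turtle program step by step:
Start: pos=(10,-3), heading=135, pen down
BK 7.1: (10,-3) -> (15.02,-8.02) [heading=135, draw]
LT 90: heading 135 -> 225
FD 1.3: (15.02,-8.02) -> (14.101,-8.94) [heading=225, draw]
RT 180: heading 225 -> 45
FD 5.4: (14.101,-8.94) -> (17.92,-5.121) [heading=45, draw]
PD: pen down
LT 45: heading 45 -> 90
BK 10.6: (17.92,-5.121) -> (17.92,-15.721) [heading=90, draw]
LT 180: heading 90 -> 270
RT 45: heading 270 -> 225
RT 45: heading 225 -> 180
Final: pos=(17.92,-15.721), heading=180, 4 segment(s) drawn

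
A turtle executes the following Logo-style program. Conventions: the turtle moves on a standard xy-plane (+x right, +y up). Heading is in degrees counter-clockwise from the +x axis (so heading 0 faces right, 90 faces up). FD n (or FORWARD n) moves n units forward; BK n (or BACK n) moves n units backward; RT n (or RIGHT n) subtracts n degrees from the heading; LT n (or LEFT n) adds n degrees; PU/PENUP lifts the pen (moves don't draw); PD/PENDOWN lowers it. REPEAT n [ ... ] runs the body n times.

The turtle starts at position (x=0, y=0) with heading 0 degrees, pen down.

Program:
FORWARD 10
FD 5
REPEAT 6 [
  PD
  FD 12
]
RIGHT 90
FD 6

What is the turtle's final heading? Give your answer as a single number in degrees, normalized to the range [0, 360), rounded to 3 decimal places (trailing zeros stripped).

Executing turtle program step by step:
Start: pos=(0,0), heading=0, pen down
FD 10: (0,0) -> (10,0) [heading=0, draw]
FD 5: (10,0) -> (15,0) [heading=0, draw]
REPEAT 6 [
  -- iteration 1/6 --
  PD: pen down
  FD 12: (15,0) -> (27,0) [heading=0, draw]
  -- iteration 2/6 --
  PD: pen down
  FD 12: (27,0) -> (39,0) [heading=0, draw]
  -- iteration 3/6 --
  PD: pen down
  FD 12: (39,0) -> (51,0) [heading=0, draw]
  -- iteration 4/6 --
  PD: pen down
  FD 12: (51,0) -> (63,0) [heading=0, draw]
  -- iteration 5/6 --
  PD: pen down
  FD 12: (63,0) -> (75,0) [heading=0, draw]
  -- iteration 6/6 --
  PD: pen down
  FD 12: (75,0) -> (87,0) [heading=0, draw]
]
RT 90: heading 0 -> 270
FD 6: (87,0) -> (87,-6) [heading=270, draw]
Final: pos=(87,-6), heading=270, 9 segment(s) drawn

Answer: 270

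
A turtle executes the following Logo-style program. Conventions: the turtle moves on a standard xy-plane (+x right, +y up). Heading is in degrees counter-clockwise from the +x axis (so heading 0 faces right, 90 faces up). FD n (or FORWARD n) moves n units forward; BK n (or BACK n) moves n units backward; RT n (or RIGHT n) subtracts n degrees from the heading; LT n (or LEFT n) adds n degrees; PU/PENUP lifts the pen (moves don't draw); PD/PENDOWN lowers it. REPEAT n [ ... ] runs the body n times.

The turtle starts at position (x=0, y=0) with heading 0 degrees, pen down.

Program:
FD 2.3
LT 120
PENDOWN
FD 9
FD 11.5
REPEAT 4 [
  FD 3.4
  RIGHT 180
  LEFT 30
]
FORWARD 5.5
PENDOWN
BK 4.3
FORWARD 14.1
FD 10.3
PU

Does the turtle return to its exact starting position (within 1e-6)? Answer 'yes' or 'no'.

Answer: no

Derivation:
Executing turtle program step by step:
Start: pos=(0,0), heading=0, pen down
FD 2.3: (0,0) -> (2.3,0) [heading=0, draw]
LT 120: heading 0 -> 120
PD: pen down
FD 9: (2.3,0) -> (-2.2,7.794) [heading=120, draw]
FD 11.5: (-2.2,7.794) -> (-7.95,17.754) [heading=120, draw]
REPEAT 4 [
  -- iteration 1/4 --
  FD 3.4: (-7.95,17.754) -> (-9.65,20.698) [heading=120, draw]
  RT 180: heading 120 -> 300
  LT 30: heading 300 -> 330
  -- iteration 2/4 --
  FD 3.4: (-9.65,20.698) -> (-6.706,18.998) [heading=330, draw]
  RT 180: heading 330 -> 150
  LT 30: heading 150 -> 180
  -- iteration 3/4 --
  FD 3.4: (-6.706,18.998) -> (-10.106,18.998) [heading=180, draw]
  RT 180: heading 180 -> 0
  LT 30: heading 0 -> 30
  -- iteration 4/4 --
  FD 3.4: (-10.106,18.998) -> (-7.161,20.698) [heading=30, draw]
  RT 180: heading 30 -> 210
  LT 30: heading 210 -> 240
]
FD 5.5: (-7.161,20.698) -> (-9.911,15.935) [heading=240, draw]
PD: pen down
BK 4.3: (-9.911,15.935) -> (-7.761,19.659) [heading=240, draw]
FD 14.1: (-7.761,19.659) -> (-14.811,7.448) [heading=240, draw]
FD 10.3: (-14.811,7.448) -> (-19.961,-1.472) [heading=240, draw]
PU: pen up
Final: pos=(-19.961,-1.472), heading=240, 11 segment(s) drawn

Start position: (0, 0)
Final position: (-19.961, -1.472)
Distance = 20.015; >= 1e-6 -> NOT closed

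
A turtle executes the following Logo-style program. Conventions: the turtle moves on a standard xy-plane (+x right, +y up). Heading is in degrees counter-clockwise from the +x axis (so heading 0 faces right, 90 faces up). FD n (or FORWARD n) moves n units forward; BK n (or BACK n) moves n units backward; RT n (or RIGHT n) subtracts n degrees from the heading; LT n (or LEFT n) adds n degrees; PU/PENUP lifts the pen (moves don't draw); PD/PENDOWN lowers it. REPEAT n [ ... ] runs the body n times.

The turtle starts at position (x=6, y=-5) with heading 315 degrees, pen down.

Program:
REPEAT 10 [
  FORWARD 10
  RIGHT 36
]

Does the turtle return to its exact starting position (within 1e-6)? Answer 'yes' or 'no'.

Answer: yes

Derivation:
Executing turtle program step by step:
Start: pos=(6,-5), heading=315, pen down
REPEAT 10 [
  -- iteration 1/10 --
  FD 10: (6,-5) -> (13.071,-12.071) [heading=315, draw]
  RT 36: heading 315 -> 279
  -- iteration 2/10 --
  FD 10: (13.071,-12.071) -> (14.635,-21.948) [heading=279, draw]
  RT 36: heading 279 -> 243
  -- iteration 3/10 --
  FD 10: (14.635,-21.948) -> (10.096,-30.858) [heading=243, draw]
  RT 36: heading 243 -> 207
  -- iteration 4/10 --
  FD 10: (10.096,-30.858) -> (1.185,-35.398) [heading=207, draw]
  RT 36: heading 207 -> 171
  -- iteration 5/10 --
  FD 10: (1.185,-35.398) -> (-8.691,-33.834) [heading=171, draw]
  RT 36: heading 171 -> 135
  -- iteration 6/10 --
  FD 10: (-8.691,-33.834) -> (-15.763,-26.763) [heading=135, draw]
  RT 36: heading 135 -> 99
  -- iteration 7/10 --
  FD 10: (-15.763,-26.763) -> (-17.327,-16.886) [heading=99, draw]
  RT 36: heading 99 -> 63
  -- iteration 8/10 --
  FD 10: (-17.327,-16.886) -> (-12.787,-7.976) [heading=63, draw]
  RT 36: heading 63 -> 27
  -- iteration 9/10 --
  FD 10: (-12.787,-7.976) -> (-3.877,-3.436) [heading=27, draw]
  RT 36: heading 27 -> 351
  -- iteration 10/10 --
  FD 10: (-3.877,-3.436) -> (6,-5) [heading=351, draw]
  RT 36: heading 351 -> 315
]
Final: pos=(6,-5), heading=315, 10 segment(s) drawn

Start position: (6, -5)
Final position: (6, -5)
Distance = 0; < 1e-6 -> CLOSED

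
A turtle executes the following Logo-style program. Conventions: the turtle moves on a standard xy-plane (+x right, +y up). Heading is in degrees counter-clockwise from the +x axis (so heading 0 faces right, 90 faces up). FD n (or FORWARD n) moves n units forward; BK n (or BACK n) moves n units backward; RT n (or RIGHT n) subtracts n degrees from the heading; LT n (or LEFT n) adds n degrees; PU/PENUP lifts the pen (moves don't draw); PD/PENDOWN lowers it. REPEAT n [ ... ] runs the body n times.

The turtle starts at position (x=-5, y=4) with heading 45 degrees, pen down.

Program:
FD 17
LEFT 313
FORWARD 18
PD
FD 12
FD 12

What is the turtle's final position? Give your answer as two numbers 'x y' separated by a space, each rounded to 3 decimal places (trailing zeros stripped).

Answer: 48.995 14.555

Derivation:
Executing turtle program step by step:
Start: pos=(-5,4), heading=45, pen down
FD 17: (-5,4) -> (7.021,16.021) [heading=45, draw]
LT 313: heading 45 -> 358
FD 18: (7.021,16.021) -> (25.01,15.393) [heading=358, draw]
PD: pen down
FD 12: (25.01,15.393) -> (37.003,14.974) [heading=358, draw]
FD 12: (37.003,14.974) -> (48.995,14.555) [heading=358, draw]
Final: pos=(48.995,14.555), heading=358, 4 segment(s) drawn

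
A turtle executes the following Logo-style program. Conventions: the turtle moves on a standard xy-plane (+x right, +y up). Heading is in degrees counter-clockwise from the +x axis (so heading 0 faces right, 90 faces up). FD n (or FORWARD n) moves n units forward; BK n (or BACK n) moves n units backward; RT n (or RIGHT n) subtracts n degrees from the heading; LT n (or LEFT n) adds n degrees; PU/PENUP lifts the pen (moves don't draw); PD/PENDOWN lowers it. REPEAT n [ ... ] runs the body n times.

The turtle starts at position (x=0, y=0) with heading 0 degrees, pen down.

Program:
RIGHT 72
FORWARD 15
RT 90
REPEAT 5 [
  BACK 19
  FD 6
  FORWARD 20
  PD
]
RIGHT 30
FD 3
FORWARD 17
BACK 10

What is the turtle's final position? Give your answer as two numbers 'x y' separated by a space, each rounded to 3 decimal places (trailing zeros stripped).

Answer: -38.433 -23.002

Derivation:
Executing turtle program step by step:
Start: pos=(0,0), heading=0, pen down
RT 72: heading 0 -> 288
FD 15: (0,0) -> (4.635,-14.266) [heading=288, draw]
RT 90: heading 288 -> 198
REPEAT 5 [
  -- iteration 1/5 --
  BK 19: (4.635,-14.266) -> (22.705,-8.395) [heading=198, draw]
  FD 6: (22.705,-8.395) -> (16.999,-10.249) [heading=198, draw]
  FD 20: (16.999,-10.249) -> (-2.022,-16.429) [heading=198, draw]
  PD: pen down
  -- iteration 2/5 --
  BK 19: (-2.022,-16.429) -> (16.048,-10.558) [heading=198, draw]
  FD 6: (16.048,-10.558) -> (10.342,-12.412) [heading=198, draw]
  FD 20: (10.342,-12.412) -> (-8.68,-18.592) [heading=198, draw]
  PD: pen down
  -- iteration 3/5 --
  BK 19: (-8.68,-18.592) -> (9.391,-12.721) [heading=198, draw]
  FD 6: (9.391,-12.721) -> (3.684,-14.575) [heading=198, draw]
  FD 20: (3.684,-14.575) -> (-15.337,-20.755) [heading=198, draw]
  PD: pen down
  -- iteration 4/5 --
  BK 19: (-15.337,-20.755) -> (2.733,-14.884) [heading=198, draw]
  FD 6: (2.733,-14.884) -> (-2.973,-16.738) [heading=198, draw]
  FD 20: (-2.973,-16.738) -> (-21.994,-22.918) [heading=198, draw]
  PD: pen down
  -- iteration 5/5 --
  BK 19: (-21.994,-22.918) -> (-3.924,-17.047) [heading=198, draw]
  FD 6: (-3.924,-17.047) -> (-9.631,-18.901) [heading=198, draw]
  FD 20: (-9.631,-18.901) -> (-28.652,-25.081) [heading=198, draw]
  PD: pen down
]
RT 30: heading 198 -> 168
FD 3: (-28.652,-25.081) -> (-31.586,-24.458) [heading=168, draw]
FD 17: (-31.586,-24.458) -> (-48.215,-20.923) [heading=168, draw]
BK 10: (-48.215,-20.923) -> (-38.433,-23.002) [heading=168, draw]
Final: pos=(-38.433,-23.002), heading=168, 19 segment(s) drawn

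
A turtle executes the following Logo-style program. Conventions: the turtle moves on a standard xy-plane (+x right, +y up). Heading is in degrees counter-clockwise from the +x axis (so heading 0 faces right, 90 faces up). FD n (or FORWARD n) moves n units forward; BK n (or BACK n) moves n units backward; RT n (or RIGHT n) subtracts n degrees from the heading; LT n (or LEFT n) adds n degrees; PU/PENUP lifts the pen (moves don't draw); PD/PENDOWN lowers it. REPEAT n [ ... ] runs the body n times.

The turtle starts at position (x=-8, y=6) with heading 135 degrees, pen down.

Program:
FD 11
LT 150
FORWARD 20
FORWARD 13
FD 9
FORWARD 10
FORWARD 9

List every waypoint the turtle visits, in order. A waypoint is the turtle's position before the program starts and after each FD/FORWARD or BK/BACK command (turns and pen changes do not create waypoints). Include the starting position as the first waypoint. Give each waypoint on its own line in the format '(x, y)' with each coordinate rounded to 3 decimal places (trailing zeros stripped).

Executing turtle program step by step:
Start: pos=(-8,6), heading=135, pen down
FD 11: (-8,6) -> (-15.778,13.778) [heading=135, draw]
LT 150: heading 135 -> 285
FD 20: (-15.778,13.778) -> (-10.602,-5.54) [heading=285, draw]
FD 13: (-10.602,-5.54) -> (-7.237,-18.097) [heading=285, draw]
FD 9: (-7.237,-18.097) -> (-4.908,-26.791) [heading=285, draw]
FD 10: (-4.908,-26.791) -> (-2.32,-36.45) [heading=285, draw]
FD 9: (-2.32,-36.45) -> (0.01,-45.143) [heading=285, draw]
Final: pos=(0.01,-45.143), heading=285, 6 segment(s) drawn
Waypoints (7 total):
(-8, 6)
(-15.778, 13.778)
(-10.602, -5.54)
(-7.237, -18.097)
(-4.908, -26.791)
(-2.32, -36.45)
(0.01, -45.143)

Answer: (-8, 6)
(-15.778, 13.778)
(-10.602, -5.54)
(-7.237, -18.097)
(-4.908, -26.791)
(-2.32, -36.45)
(0.01, -45.143)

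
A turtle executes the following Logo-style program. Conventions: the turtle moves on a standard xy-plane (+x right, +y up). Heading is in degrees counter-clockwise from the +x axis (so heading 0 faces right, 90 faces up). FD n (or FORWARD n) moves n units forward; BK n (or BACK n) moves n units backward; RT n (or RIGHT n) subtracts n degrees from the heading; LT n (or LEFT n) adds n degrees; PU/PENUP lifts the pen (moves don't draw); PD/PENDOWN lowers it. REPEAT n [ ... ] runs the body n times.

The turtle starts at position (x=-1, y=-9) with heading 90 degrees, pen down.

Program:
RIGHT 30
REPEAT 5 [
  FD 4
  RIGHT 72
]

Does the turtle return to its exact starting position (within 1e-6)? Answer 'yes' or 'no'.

Executing turtle program step by step:
Start: pos=(-1,-9), heading=90, pen down
RT 30: heading 90 -> 60
REPEAT 5 [
  -- iteration 1/5 --
  FD 4: (-1,-9) -> (1,-5.536) [heading=60, draw]
  RT 72: heading 60 -> 348
  -- iteration 2/5 --
  FD 4: (1,-5.536) -> (4.913,-6.368) [heading=348, draw]
  RT 72: heading 348 -> 276
  -- iteration 3/5 --
  FD 4: (4.913,-6.368) -> (5.331,-10.346) [heading=276, draw]
  RT 72: heading 276 -> 204
  -- iteration 4/5 --
  FD 4: (5.331,-10.346) -> (1.677,-11.973) [heading=204, draw]
  RT 72: heading 204 -> 132
  -- iteration 5/5 --
  FD 4: (1.677,-11.973) -> (-1,-9) [heading=132, draw]
  RT 72: heading 132 -> 60
]
Final: pos=(-1,-9), heading=60, 5 segment(s) drawn

Start position: (-1, -9)
Final position: (-1, -9)
Distance = 0; < 1e-6 -> CLOSED

Answer: yes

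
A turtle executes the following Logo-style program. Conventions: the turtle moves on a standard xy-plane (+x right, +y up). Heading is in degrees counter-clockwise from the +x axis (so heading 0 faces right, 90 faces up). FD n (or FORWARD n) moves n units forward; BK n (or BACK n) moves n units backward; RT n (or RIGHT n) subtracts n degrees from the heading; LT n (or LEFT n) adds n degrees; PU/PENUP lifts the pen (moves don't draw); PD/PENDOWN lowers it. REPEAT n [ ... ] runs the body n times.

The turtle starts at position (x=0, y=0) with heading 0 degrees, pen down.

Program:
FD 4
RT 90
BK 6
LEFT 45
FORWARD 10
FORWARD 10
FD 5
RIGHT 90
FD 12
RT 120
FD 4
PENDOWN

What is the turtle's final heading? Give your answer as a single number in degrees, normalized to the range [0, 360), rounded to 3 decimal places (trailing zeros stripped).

Executing turtle program step by step:
Start: pos=(0,0), heading=0, pen down
FD 4: (0,0) -> (4,0) [heading=0, draw]
RT 90: heading 0 -> 270
BK 6: (4,0) -> (4,6) [heading=270, draw]
LT 45: heading 270 -> 315
FD 10: (4,6) -> (11.071,-1.071) [heading=315, draw]
FD 10: (11.071,-1.071) -> (18.142,-8.142) [heading=315, draw]
FD 5: (18.142,-8.142) -> (21.678,-11.678) [heading=315, draw]
RT 90: heading 315 -> 225
FD 12: (21.678,-11.678) -> (13.192,-20.163) [heading=225, draw]
RT 120: heading 225 -> 105
FD 4: (13.192,-20.163) -> (12.157,-16.299) [heading=105, draw]
PD: pen down
Final: pos=(12.157,-16.299), heading=105, 7 segment(s) drawn

Answer: 105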